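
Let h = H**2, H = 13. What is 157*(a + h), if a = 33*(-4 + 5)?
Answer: 31714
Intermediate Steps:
a = 33 (a = 33*1 = 33)
h = 169 (h = 13**2 = 169)
157*(a + h) = 157*(33 + 169) = 157*202 = 31714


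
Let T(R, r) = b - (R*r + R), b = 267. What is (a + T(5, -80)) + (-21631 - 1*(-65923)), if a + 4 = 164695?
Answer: 209645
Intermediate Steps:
a = 164691 (a = -4 + 164695 = 164691)
T(R, r) = 267 - R - R*r (T(R, r) = 267 - (R*r + R) = 267 - (R + R*r) = 267 + (-R - R*r) = 267 - R - R*r)
(a + T(5, -80)) + (-21631 - 1*(-65923)) = (164691 + (267 - 1*5 - 1*5*(-80))) + (-21631 - 1*(-65923)) = (164691 + (267 - 5 + 400)) + (-21631 + 65923) = (164691 + 662) + 44292 = 165353 + 44292 = 209645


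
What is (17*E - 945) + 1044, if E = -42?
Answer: -615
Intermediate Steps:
(17*E - 945) + 1044 = (17*(-42) - 945) + 1044 = (-714 - 945) + 1044 = -1659 + 1044 = -615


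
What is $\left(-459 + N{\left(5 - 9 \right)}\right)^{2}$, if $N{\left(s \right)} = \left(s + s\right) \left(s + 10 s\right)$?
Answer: $11449$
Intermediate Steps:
$N{\left(s \right)} = 22 s^{2}$ ($N{\left(s \right)} = 2 s 11 s = 22 s^{2}$)
$\left(-459 + N{\left(5 - 9 \right)}\right)^{2} = \left(-459 + 22 \left(5 - 9\right)^{2}\right)^{2} = \left(-459 + 22 \left(-4\right)^{2}\right)^{2} = \left(-459 + 22 \cdot 16\right)^{2} = \left(-459 + 352\right)^{2} = \left(-107\right)^{2} = 11449$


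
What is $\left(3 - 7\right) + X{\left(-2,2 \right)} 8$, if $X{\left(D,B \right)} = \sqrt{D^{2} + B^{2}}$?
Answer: $-4 + 16 \sqrt{2} \approx 18.627$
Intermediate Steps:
$X{\left(D,B \right)} = \sqrt{B^{2} + D^{2}}$
$\left(3 - 7\right) + X{\left(-2,2 \right)} 8 = \left(3 - 7\right) + \sqrt{2^{2} + \left(-2\right)^{2}} \cdot 8 = \left(3 - 7\right) + \sqrt{4 + 4} \cdot 8 = -4 + \sqrt{8} \cdot 8 = -4 + 2 \sqrt{2} \cdot 8 = -4 + 16 \sqrt{2}$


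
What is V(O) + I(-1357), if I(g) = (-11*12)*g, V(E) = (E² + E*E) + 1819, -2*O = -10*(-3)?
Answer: 181393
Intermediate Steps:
O = -15 (O = -(-5)*(-3) = -½*30 = -15)
V(E) = 1819 + 2*E² (V(E) = (E² + E²) + 1819 = 2*E² + 1819 = 1819 + 2*E²)
I(g) = -132*g
V(O) + I(-1357) = (1819 + 2*(-15)²) - 132*(-1357) = (1819 + 2*225) + 179124 = (1819 + 450) + 179124 = 2269 + 179124 = 181393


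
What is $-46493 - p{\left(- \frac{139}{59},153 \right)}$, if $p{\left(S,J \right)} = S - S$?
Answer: $-46493$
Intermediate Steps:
$p{\left(S,J \right)} = 0$
$-46493 - p{\left(- \frac{139}{59},153 \right)} = -46493 - 0 = -46493 + 0 = -46493$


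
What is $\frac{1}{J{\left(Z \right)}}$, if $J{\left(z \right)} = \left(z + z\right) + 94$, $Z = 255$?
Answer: $\frac{1}{604} \approx 0.0016556$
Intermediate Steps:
$J{\left(z \right)} = 94 + 2 z$ ($J{\left(z \right)} = 2 z + 94 = 94 + 2 z$)
$\frac{1}{J{\left(Z \right)}} = \frac{1}{94 + 2 \cdot 255} = \frac{1}{94 + 510} = \frac{1}{604}$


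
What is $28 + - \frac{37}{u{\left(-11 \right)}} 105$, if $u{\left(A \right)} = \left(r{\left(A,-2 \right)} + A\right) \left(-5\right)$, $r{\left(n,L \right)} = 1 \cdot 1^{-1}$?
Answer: $- \frac{497}{10} \approx -49.7$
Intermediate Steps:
$r{\left(n,L \right)} = 1$ ($r{\left(n,L \right)} = 1 \cdot 1 = 1$)
$u{\left(A \right)} = -5 - 5 A$ ($u{\left(A \right)} = \left(1 + A\right) \left(-5\right) = -5 - 5 A$)
$28 + - \frac{37}{u{\left(-11 \right)}} 105 = 28 + - \frac{37}{-5 - -55} \cdot 105 = 28 + - \frac{37}{-5 + 55} \cdot 105 = 28 + - \frac{37}{50} \cdot 105 = 28 + \left(-37\right) \frac{1}{50} \cdot 105 = 28 - \frac{777}{10} = - \frac{497}{10}$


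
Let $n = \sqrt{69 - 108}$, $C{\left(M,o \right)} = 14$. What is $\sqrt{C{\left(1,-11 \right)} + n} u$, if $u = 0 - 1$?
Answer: $- \sqrt{14 + i \sqrt{39}} \approx -3.8295 - 0.81539 i$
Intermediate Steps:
$n = i \sqrt{39}$ ($n = \sqrt{-39} = i \sqrt{39} \approx 6.245 i$)
$u = -1$
$\sqrt{C{\left(1,-11 \right)} + n} u = \sqrt{14 + i \sqrt{39}} \left(-1\right) = - \sqrt{14 + i \sqrt{39}}$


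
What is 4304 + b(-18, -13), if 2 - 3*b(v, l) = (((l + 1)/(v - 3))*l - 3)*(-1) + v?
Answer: 90451/21 ≈ 4307.2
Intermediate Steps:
b(v, l) = -⅓ - v/3 + l*(1 + l)/(3*(-3 + v)) (b(v, l) = ⅔ - ((((l + 1)/(v - 3))*l - 3)*(-1) + v)/3 = ⅔ - ((((1 + l)/(-3 + v))*l - 3)*(-1) + v)/3 = ⅔ - ((l*(1 + l)/(-3 + v) - 3)*(-1) + v)/3 = ⅔ - ((-3 + l*(1 + l)/(-3 + v))*(-1) + v)/3 = ⅔ - ((3 - l*(1 + l)/(-3 + v)) + v)/3 = ⅔ - (3 + v - l*(1 + l)/(-3 + v))/3 = ⅔ + (-1 - v/3 + l*(1 + l)/(3*(-3 + v))) = -⅓ - v/3 + l*(1 + l)/(3*(-3 + v)))
4304 + b(-18, -13) = 4304 + (3 - 13 + (-13)² - 1*(-18)² + 2*(-18))/(3*(-3 - 18)) = 4304 + (⅓)*(3 - 13 + 169 - 1*324 - 36)/(-21) = 4304 + (⅓)*(-1/21)*(3 - 13 + 169 - 324 - 36) = 4304 + (⅓)*(-1/21)*(-201) = 4304 + 67/21 = 90451/21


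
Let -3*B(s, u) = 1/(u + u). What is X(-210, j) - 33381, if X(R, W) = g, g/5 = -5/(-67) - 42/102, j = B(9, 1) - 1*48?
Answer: -38022879/1139 ≈ -33383.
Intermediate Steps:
B(s, u) = -1/(6*u) (B(s, u) = -1/(3*(u + u)) = -1/(2*u)/3 = -1/(6*u))
j = -289/6 (j = -⅙/1 - 1*48 = -⅙*1 - 48 = -⅙ - 48 = -289/6 ≈ -48.167)
g = -1920/1139 (g = 5*(-5/(-67) - 42/102) = 5*(-5*(-1/67) - 42*1/102) = 5*(5/67 - 7/17) = 5*(-384/1139) = -1920/1139 ≈ -1.6857)
X(R, W) = -1920/1139
X(-210, j) - 33381 = -1920/1139 - 33381 = -38022879/1139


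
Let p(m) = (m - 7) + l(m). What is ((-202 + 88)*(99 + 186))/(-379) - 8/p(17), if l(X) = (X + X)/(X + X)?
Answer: 354358/4169 ≈ 84.998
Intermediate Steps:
l(X) = 1 (l(X) = (2*X)/((2*X)) = (2*X)*(1/(2*X)) = 1)
p(m) = -6 + m (p(m) = (m - 7) + 1 = (-7 + m) + 1 = -6 + m)
((-202 + 88)*(99 + 186))/(-379) - 8/p(17) = ((-202 + 88)*(99 + 186))/(-379) - 8/(-6 + 17) = -114*285*(-1/379) - 8/11 = -32490*(-1/379) - 8*1/11 = 32490/379 - 8/11 = 354358/4169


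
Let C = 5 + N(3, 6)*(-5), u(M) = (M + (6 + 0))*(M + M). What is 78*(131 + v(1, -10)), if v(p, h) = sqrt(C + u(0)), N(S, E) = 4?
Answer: 10218 + 78*I*sqrt(15) ≈ 10218.0 + 302.09*I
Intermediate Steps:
u(M) = 2*M*(6 + M) (u(M) = (M + 6)*(2*M) = (6 + M)*(2*M) = 2*M*(6 + M))
C = -15 (C = 5 + 4*(-5) = 5 - 20 = -15)
v(p, h) = I*sqrt(15) (v(p, h) = sqrt(-15 + 2*0*(6 + 0)) = sqrt(-15 + 2*0*6) = sqrt(-15 + 0) = sqrt(-15) = I*sqrt(15))
78*(131 + v(1, -10)) = 78*(131 + I*sqrt(15)) = 10218 + 78*I*sqrt(15)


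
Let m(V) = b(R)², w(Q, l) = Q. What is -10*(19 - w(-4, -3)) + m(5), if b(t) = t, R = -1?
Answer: -229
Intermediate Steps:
m(V) = 1 (m(V) = (-1)² = 1)
-10*(19 - w(-4, -3)) + m(5) = -10*(19 - 1*(-4)) + 1 = -10*(19 + 4) + 1 = -10*23 + 1 = -230 + 1 = -229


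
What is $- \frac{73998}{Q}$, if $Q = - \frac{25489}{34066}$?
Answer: $\frac{2520815868}{25489} \approx 98898.0$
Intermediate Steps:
$Q = - \frac{25489}{34066}$ ($Q = \left(-25489\right) \frac{1}{34066} = - \frac{25489}{34066} \approx -0.74822$)
$- \frac{73998}{Q} = - \frac{73998}{- \frac{25489}{34066}} = \left(-73998\right) \left(- \frac{34066}{25489}\right) = \frac{2520815868}{25489}$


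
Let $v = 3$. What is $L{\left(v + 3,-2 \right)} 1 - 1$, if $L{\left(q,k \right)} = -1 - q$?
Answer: $-8$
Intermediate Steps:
$L{\left(v + 3,-2 \right)} 1 - 1 = \left(-1 - \left(3 + 3\right)\right) 1 - 1 = \left(-1 - 6\right) 1 - 1 = \left(-7\right) 1 - 1 = -7 - 1 = -8$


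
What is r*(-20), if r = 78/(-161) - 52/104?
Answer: 3170/161 ≈ 19.689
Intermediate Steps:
r = -317/322 (r = 78*(-1/161) - 52*1/104 = -78/161 - 1/2 = -317/322 ≈ -0.98447)
r*(-20) = -317/322*(-20) = 3170/161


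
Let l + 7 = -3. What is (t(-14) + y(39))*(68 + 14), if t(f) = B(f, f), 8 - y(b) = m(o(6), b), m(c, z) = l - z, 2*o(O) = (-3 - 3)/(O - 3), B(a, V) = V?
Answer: 3526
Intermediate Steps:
l = -10 (l = -7 - 3 = -10)
o(O) = -3/(-3 + O) (o(O) = ((-3 - 3)/(O - 3))/2 = (-6/(-3 + O))/2 = -3/(-3 + O))
m(c, z) = -10 - z
y(b) = 18 + b (y(b) = 8 - (-10 - b) = 8 + (10 + b) = 18 + b)
t(f) = f
(t(-14) + y(39))*(68 + 14) = (-14 + (18 + 39))*(68 + 14) = (-14 + 57)*82 = 43*82 = 3526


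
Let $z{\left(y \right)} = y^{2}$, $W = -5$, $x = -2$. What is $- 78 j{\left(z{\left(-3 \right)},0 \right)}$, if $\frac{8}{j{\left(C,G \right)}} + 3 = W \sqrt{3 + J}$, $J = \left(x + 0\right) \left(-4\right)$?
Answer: $- \frac{936}{133} + \frac{1560 \sqrt{11}}{133} \approx 31.864$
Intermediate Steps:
$J = 8$ ($J = \left(-2 + 0\right) \left(-4\right) = \left(-2\right) \left(-4\right) = 8$)
$j{\left(C,G \right)} = \frac{8}{-3 - 5 \sqrt{11}}$ ($j{\left(C,G \right)} = \frac{8}{-3 - 5 \sqrt{3 + 8}} = \frac{8}{-3 - 5 \sqrt{11}}$)
$- 78 j{\left(z{\left(-3 \right)},0 \right)} = - 78 \left(\frac{12}{133} - \frac{20 \sqrt{11}}{133}\right) = - \frac{936}{133} + \frac{1560 \sqrt{11}}{133}$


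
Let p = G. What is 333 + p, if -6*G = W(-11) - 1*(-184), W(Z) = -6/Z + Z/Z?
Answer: 19937/66 ≈ 302.08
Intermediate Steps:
W(Z) = 1 - 6/Z (W(Z) = -6/Z + 1 = 1 - 6/Z)
G = -2041/66 (G = -((-6 - 11)/(-11) - 1*(-184))/6 = -(-1/11*(-17) + 184)/6 = -(17/11 + 184)/6 = -1/6*2041/11 = -2041/66 ≈ -30.924)
p = -2041/66 ≈ -30.924
333 + p = 333 - 2041/66 = 19937/66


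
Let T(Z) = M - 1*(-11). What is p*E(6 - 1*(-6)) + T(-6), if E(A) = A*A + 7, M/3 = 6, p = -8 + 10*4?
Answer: 4861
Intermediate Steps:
p = 32 (p = -8 + 40 = 32)
M = 18 (M = 3*6 = 18)
T(Z) = 29 (T(Z) = 18 - 1*(-11) = 18 + 11 = 29)
E(A) = 7 + A**2 (E(A) = A**2 + 7 = 7 + A**2)
p*E(6 - 1*(-6)) + T(-6) = 32*(7 + (6 - 1*(-6))**2) + 29 = 32*(7 + (6 + 6)**2) + 29 = 32*(7 + 12**2) + 29 = 32*(7 + 144) + 29 = 32*151 + 29 = 4832 + 29 = 4861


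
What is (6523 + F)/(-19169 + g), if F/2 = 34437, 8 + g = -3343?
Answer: -75397/22520 ≈ -3.3480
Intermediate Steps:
g = -3351 (g = -8 - 3343 = -3351)
F = 68874 (F = 2*34437 = 68874)
(6523 + F)/(-19169 + g) = (6523 + 68874)/(-19169 - 3351) = 75397/(-22520) = 75397*(-1/22520) = -75397/22520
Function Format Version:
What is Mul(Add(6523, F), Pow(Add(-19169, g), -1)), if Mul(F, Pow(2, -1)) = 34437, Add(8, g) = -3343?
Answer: Rational(-75397, 22520) ≈ -3.3480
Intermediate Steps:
g = -3351 (g = Add(-8, -3343) = -3351)
F = 68874 (F = Mul(2, 34437) = 68874)
Mul(Add(6523, F), Pow(Add(-19169, g), -1)) = Mul(Add(6523, 68874), Pow(Add(-19169, -3351), -1)) = Mul(75397, Pow(-22520, -1)) = Mul(75397, Rational(-1, 22520)) = Rational(-75397, 22520)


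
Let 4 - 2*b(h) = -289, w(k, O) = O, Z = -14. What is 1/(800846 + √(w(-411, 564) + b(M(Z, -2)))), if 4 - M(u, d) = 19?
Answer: 1601692/1282708630011 - 7*√58/1282708630011 ≈ 1.2486e-6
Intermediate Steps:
M(u, d) = -15 (M(u, d) = 4 - 1*19 = 4 - 19 = -15)
b(h) = 293/2 (b(h) = 2 - ½*(-289) = 2 + 289/2 = 293/2)
1/(800846 + √(w(-411, 564) + b(M(Z, -2)))) = 1/(800846 + √(564 + 293/2)) = 1/(800846 + √(1421/2)) = 1/(800846 + 7*√58/2)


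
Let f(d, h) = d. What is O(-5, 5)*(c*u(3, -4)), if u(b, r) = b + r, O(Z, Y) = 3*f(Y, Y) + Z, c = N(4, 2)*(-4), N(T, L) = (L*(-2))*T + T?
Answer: -480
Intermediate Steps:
N(T, L) = T - 2*L*T (N(T, L) = (-2*L)*T + T = -2*L*T + T = T - 2*L*T)
c = 48 (c = (4*(1 - 2*2))*(-4) = (4*(1 - 4))*(-4) = (4*(-3))*(-4) = -12*(-4) = 48)
O(Z, Y) = Z + 3*Y (O(Z, Y) = 3*Y + Z = Z + 3*Y)
O(-5, 5)*(c*u(3, -4)) = (-5 + 3*5)*(48*(3 - 4)) = (-5 + 15)*(48*(-1)) = 10*(-48) = -480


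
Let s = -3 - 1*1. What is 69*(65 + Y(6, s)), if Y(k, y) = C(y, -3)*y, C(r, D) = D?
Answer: 5313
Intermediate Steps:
s = -4 (s = -3 - 1 = -4)
Y(k, y) = -3*y
69*(65 + Y(6, s)) = 69*(65 - 3*(-4)) = 69*(65 + 12) = 69*77 = 5313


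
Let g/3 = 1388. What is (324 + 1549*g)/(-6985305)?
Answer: -430024/465687 ≈ -0.92342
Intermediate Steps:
g = 4164 (g = 3*1388 = 4164)
(324 + 1549*g)/(-6985305) = (324 + 1549*4164)/(-6985305) = (324 + 6450036)*(-1/6985305) = 6450360*(-1/6985305) = -430024/465687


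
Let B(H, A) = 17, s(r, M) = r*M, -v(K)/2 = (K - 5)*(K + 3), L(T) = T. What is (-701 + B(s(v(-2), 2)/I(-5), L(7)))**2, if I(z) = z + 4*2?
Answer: 467856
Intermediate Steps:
v(K) = -2*(-5 + K)*(3 + K) (v(K) = -2*(K - 5)*(K + 3) = -2*(-5 + K)*(3 + K))
I(z) = 8 + z (I(z) = z + 8 = 8 + z)
s(r, M) = M*r
(-701 + B(s(v(-2), 2)/I(-5), L(7)))**2 = (-701 + 17)**2 = (-684)**2 = 467856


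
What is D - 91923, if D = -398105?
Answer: -490028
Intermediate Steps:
D - 91923 = -398105 - 91923 = -490028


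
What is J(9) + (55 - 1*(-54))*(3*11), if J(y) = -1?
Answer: 3596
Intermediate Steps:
J(9) + (55 - 1*(-54))*(3*11) = -1 + (55 - 1*(-54))*(3*11) = -1 + (55 + 54)*33 = -1 + 109*33 = -1 + 3597 = 3596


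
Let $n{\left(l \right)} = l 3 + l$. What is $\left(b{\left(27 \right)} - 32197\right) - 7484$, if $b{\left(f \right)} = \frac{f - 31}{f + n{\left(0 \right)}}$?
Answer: $- \frac{1071391}{27} \approx -39681.0$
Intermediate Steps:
$n{\left(l \right)} = 4 l$ ($n{\left(l \right)} = 3 l + l = 4 l$)
$b{\left(f \right)} = \frac{-31 + f}{f}$ ($b{\left(f \right)} = \frac{f - 31}{f + 4 \cdot 0} = \frac{-31 + f}{f + 0} = \frac{-31 + f}{f}$)
$\left(b{\left(27 \right)} - 32197\right) - 7484 = \left(\frac{-31 + 27}{27} - 32197\right) - 7484 = \left(\frac{1}{27} \left(-4\right) - 32197\right) - 7484 = \left(- \frac{4}{27} - 32197\right) - 7484 = - \frac{869323}{27} - 7484 = - \frac{1071391}{27}$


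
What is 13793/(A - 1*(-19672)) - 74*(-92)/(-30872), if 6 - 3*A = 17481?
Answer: 182570/235399 ≈ 0.77558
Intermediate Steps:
A = -5825 (A = 2 - 1/3*17481 = 2 - 5827 = -5825)
13793/(A - 1*(-19672)) - 74*(-92)/(-30872) = 13793/(-5825 - 1*(-19672)) - 74*(-92)/(-30872) = 13793/(-5825 + 19672) + 6808*(-1/30872) = 13793/13847 - 851/3859 = 182570/235399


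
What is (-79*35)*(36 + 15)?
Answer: -141015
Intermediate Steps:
(-79*35)*(36 + 15) = -2765*51 = -141015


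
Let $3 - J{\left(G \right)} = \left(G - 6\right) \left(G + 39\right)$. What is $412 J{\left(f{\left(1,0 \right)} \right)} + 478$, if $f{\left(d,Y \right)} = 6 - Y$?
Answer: $1714$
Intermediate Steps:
$J{\left(G \right)} = 3 - \left(-6 + G\right) \left(39 + G\right)$ ($J{\left(G \right)} = 3 - \left(G - 6\right) \left(G + 39\right) = 3 - \left(-6 + G\right) \left(39 + G\right)$)
$412 J{\left(f{\left(1,0 \right)} \right)} + 478 = 412 \left(237 - \left(6 - 0\right)^{2} - 33 \left(6 - 0\right)\right) + 478 = 412 \left(237 - \left(6 + 0\right)^{2} - 33 \left(6 + 0\right)\right) + 478 = 412 \left(237 - 6^{2} - 198\right) + 478 = 412 \left(237 - 36 - 198\right) + 478 = 412 \cdot 3 + 478 = 1236 + 478 = 1714$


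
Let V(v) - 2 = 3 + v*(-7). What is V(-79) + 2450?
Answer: 3008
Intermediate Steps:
V(v) = 5 - 7*v (V(v) = 2 + (3 + v*(-7)) = 2 + (3 - 7*v) = 5 - 7*v)
V(-79) + 2450 = (5 - 7*(-79)) + 2450 = (5 + 553) + 2450 = 558 + 2450 = 3008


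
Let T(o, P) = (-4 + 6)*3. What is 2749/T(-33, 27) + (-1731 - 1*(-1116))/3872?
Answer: 5320219/11616 ≈ 458.01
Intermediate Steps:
T(o, P) = 6 (T(o, P) = 2*3 = 6)
2749/T(-33, 27) + (-1731 - 1*(-1116))/3872 = 2749/6 + (-1731 - 1*(-1116))/3872 = 2749*(1/6) + (-1731 + 1116)*(1/3872) = 2749/6 - 615*1/3872 = 2749/6 - 615/3872 = 5320219/11616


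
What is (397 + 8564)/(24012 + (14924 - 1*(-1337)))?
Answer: 87/391 ≈ 0.22251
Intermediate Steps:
(397 + 8564)/(24012 + (14924 - 1*(-1337))) = 8961/(24012 + (14924 + 1337)) = 8961/(24012 + 16261) = 8961/40273 = 8961*(1/40273) = 87/391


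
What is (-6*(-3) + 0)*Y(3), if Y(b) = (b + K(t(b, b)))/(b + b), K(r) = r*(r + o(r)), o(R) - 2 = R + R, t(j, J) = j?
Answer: 108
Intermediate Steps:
o(R) = 2 + 2*R (o(R) = 2 + (R + R) = 2 + 2*R)
K(r) = r*(2 + 3*r) (K(r) = r*(r + (2 + 2*r)) = r*(2 + 3*r))
Y(b) = (b + b*(2 + 3*b))/(2*b) (Y(b) = (b + b*(2 + 3*b))/(b + b) = (b + b*(2 + 3*b))/((2*b)) = (b + b*(2 + 3*b))*(1/(2*b)) = (b + b*(2 + 3*b))/(2*b))
(-6*(-3) + 0)*Y(3) = (-6*(-3) + 0)*(3/2 + (3/2)*3) = (18 + 0)*(3/2 + 9/2) = 18*6 = 108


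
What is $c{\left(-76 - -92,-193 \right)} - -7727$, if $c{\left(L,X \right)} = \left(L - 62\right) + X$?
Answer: $7488$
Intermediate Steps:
$c{\left(L,X \right)} = -62 + L + X$ ($c{\left(L,X \right)} = \left(-62 + L\right) + X = -62 + L + X$)
$c{\left(-76 - -92,-193 \right)} - -7727 = \left(-62 - -16 - 193\right) - -7727 = \left(-62 + \left(-76 + 92\right) - 193\right) + 7727 = \left(-62 + 16 - 193\right) + 7727 = -239 + 7727 = 7488$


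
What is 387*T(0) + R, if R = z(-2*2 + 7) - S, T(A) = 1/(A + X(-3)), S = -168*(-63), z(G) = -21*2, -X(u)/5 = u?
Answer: -53001/5 ≈ -10600.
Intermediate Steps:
X(u) = -5*u
z(G) = -42
S = 10584
T(A) = 1/(15 + A) (T(A) = 1/(A - 5*(-3)) = 1/(A + 15) = 1/(15 + A))
R = -10626 (R = -42 - 1*10584 = -42 - 10584 = -10626)
387*T(0) + R = 387/(15 + 0) - 10626 = 387/15 - 10626 = 387*(1/15) - 10626 = 129/5 - 10626 = -53001/5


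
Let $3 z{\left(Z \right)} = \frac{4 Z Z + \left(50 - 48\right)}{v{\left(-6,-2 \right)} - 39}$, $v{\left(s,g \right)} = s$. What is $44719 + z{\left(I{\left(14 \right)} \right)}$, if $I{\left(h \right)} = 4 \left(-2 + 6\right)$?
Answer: $\frac{223557}{5} \approx 44711.0$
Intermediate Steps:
$I{\left(h \right)} = 16$ ($I{\left(h \right)} = 4 \cdot 4 = 16$)
$z{\left(Z \right)} = - \frac{2}{135} - \frac{4 Z^{2}}{135}$ ($z{\left(Z \right)} = \frac{\left(4 Z Z + \left(50 - 48\right)\right) \frac{1}{-6 - 39}}{3} = \frac{\left(4 Z^{2} + 2\right) \frac{1}{-45}}{3} = \frac{\left(2 + 4 Z^{2}\right) \left(- \frac{1}{45}\right)}{3} = \frac{- \frac{2}{45} - \frac{4 Z^{2}}{45}}{3} = - \frac{2}{135} - \frac{4 Z^{2}}{135}$)
$44719 + z{\left(I{\left(14 \right)} \right)} = 44719 - \left(\frac{2}{135} + \frac{4 \cdot 16^{2}}{135}\right) = 44719 - \frac{38}{5} = \frac{223557}{5}$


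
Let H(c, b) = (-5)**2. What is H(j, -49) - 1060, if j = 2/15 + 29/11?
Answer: -1035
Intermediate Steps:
j = 457/165 (j = 2*(1/15) + 29*(1/11) = 2/15 + 29/11 = 457/165 ≈ 2.7697)
H(c, b) = 25
H(j, -49) - 1060 = 25 - 1060 = -1035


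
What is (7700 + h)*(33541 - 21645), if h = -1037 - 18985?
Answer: -146582512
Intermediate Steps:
h = -20022
(7700 + h)*(33541 - 21645) = (7700 - 20022)*(33541 - 21645) = -12322*11896 = -146582512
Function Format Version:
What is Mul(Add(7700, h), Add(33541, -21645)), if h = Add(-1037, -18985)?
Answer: -146582512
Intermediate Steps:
h = -20022
Mul(Add(7700, h), Add(33541, -21645)) = Mul(Add(7700, -20022), Add(33541, -21645)) = Mul(-12322, 11896) = -146582512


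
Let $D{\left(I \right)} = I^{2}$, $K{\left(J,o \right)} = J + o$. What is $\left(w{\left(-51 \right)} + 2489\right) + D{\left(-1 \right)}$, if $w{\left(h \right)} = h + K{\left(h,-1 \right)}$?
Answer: $2387$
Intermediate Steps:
$w{\left(h \right)} = -1 + 2 h$ ($w{\left(h \right)} = h + \left(h - 1\right) = h + \left(-1 + h\right) = -1 + 2 h$)
$\left(w{\left(-51 \right)} + 2489\right) + D{\left(-1 \right)} = \left(\left(-1 + 2 \left(-51\right)\right) + 2489\right) + \left(-1\right)^{2} = \left(\left(-1 - 102\right) + 2489\right) + 1 = \left(-103 + 2489\right) + 1 = 2386 + 1 = 2387$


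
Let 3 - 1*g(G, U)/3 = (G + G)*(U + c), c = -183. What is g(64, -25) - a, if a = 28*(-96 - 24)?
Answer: 83241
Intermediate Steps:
a = -3360 (a = 28*(-120) = -3360)
g(G, U) = 9 - 6*G*(-183 + U) (g(G, U) = 9 - 3*(G + G)*(U - 183) = 9 - 3*2*G*(-183 + U) = 9 - 6*G*(-183 + U))
g(64, -25) - a = (9 + 1098*64 - 6*64*(-25)) - 1*(-3360) = (9 + 70272 + 9600) + 3360 = 79881 + 3360 = 83241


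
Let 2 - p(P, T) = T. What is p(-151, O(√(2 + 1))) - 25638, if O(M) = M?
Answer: -25636 - √3 ≈ -25638.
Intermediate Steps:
p(P, T) = 2 - T
p(-151, O(√(2 + 1))) - 25638 = (2 - √(2 + 1)) - 25638 = (2 - √3) - 25638 = -25636 - √3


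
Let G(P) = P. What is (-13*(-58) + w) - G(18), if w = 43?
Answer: 779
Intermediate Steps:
(-13*(-58) + w) - G(18) = (-13*(-58) + 43) - 1*18 = (754 + 43) - 18 = 797 - 18 = 779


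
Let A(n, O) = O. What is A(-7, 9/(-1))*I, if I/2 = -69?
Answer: 1242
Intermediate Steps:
I = -138 (I = 2*(-69) = -138)
A(-7, 9/(-1))*I = (9/(-1))*(-138) = (9*(-1))*(-138) = -9*(-138) = 1242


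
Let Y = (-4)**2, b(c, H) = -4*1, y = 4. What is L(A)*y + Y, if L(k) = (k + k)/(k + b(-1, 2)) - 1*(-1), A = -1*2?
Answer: 68/3 ≈ 22.667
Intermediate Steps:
b(c, H) = -4
A = -2
L(k) = 1 + 2*k/(-4 + k) (L(k) = (k + k)/(k - 4) - 1*(-1) = (2*k)/(-4 + k) + 1 = 2*k/(-4 + k) + 1 = 1 + 2*k/(-4 + k))
Y = 16
L(A)*y + Y = ((-4 + 3*(-2))/(-4 - 2))*4 + 16 = ((-4 - 6)/(-6))*4 + 16 = -1/6*(-10)*4 + 16 = (5/3)*4 + 16 = 20/3 + 16 = 68/3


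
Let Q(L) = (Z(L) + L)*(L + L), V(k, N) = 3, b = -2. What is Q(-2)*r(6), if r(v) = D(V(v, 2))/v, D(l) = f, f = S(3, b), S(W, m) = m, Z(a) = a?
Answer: -16/3 ≈ -5.3333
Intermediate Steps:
f = -2
D(l) = -2
Q(L) = 4*L² (Q(L) = (L + L)*(L + L) = (2*L)*(2*L) = 4*L²)
r(v) = -2/v
Q(-2)*r(6) = (4*(-2)²)*(-2/6) = (4*4)*(-2*⅙) = 16*(-⅓) = -16/3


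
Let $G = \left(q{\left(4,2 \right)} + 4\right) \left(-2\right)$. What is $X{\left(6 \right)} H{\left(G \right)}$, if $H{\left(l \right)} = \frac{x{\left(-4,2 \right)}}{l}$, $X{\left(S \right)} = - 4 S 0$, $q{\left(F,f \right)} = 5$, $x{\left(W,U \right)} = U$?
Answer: $0$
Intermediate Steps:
$X{\left(S \right)} = 0$
$G = -18$ ($G = \left(5 + 4\right) \left(-2\right) = 9 \left(-2\right) = -18$)
$H{\left(l \right)} = \frac{2}{l}$
$X{\left(6 \right)} H{\left(G \right)} = 0 \frac{2}{-18} = 0 \cdot 2 \left(- \frac{1}{18}\right) = 0 \left(- \frac{1}{9}\right) = 0$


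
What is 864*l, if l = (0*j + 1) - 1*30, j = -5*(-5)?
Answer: -25056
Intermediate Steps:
j = 25
l = -29 (l = (0*25 + 1) - 1*30 = (0 + 1) - 30 = 1 - 30 = -29)
864*l = 864*(-29) = -25056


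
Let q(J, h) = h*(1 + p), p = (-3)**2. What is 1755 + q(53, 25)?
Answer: 2005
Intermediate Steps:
p = 9
q(J, h) = 10*h (q(J, h) = h*(1 + 9) = h*10 = 10*h)
1755 + q(53, 25) = 1755 + 10*25 = 1755 + 250 = 2005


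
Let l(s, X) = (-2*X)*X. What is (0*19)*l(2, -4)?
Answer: 0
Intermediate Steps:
l(s, X) = -2*X²
(0*19)*l(2, -4) = (0*19)*(-2*(-4)²) = 0*(-2*16) = 0*(-32) = 0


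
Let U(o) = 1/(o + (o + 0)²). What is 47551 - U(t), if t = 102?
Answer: 499570805/10506 ≈ 47551.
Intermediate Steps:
U(o) = 1/(o + o²)
47551 - U(t) = 47551 - 1/(102*(1 + 102)) = 47551 - 1/(102*103) = 47551 - 1*1/10506 = 47551 - 1/10506 = 499570805/10506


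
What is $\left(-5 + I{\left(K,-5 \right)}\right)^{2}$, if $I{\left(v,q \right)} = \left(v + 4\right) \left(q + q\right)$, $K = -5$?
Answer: $25$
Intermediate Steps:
$I{\left(v,q \right)} = 2 q \left(4 + v\right)$ ($I{\left(v,q \right)} = \left(4 + v\right) 2 q = 2 q \left(4 + v\right)$)
$\left(-5 + I{\left(K,-5 \right)}\right)^{2} = \left(-5 + 2 \left(-5\right) \left(4 - 5\right)\right)^{2} = \left(-5 + 2 \left(-5\right) \left(-1\right)\right)^{2} = \left(-5 + 10\right)^{2} = 5^{2} = 25$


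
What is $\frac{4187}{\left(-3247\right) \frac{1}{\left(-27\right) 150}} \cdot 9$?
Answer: $\frac{152616150}{3247} \approx 47002.0$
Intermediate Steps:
$\frac{4187}{\left(-3247\right) \frac{1}{\left(-27\right) 150}} \cdot 9 = \frac{4187}{\left(-3247\right) \frac{1}{-4050}} \cdot 9 = \frac{4187}{\left(-3247\right) \left(- \frac{1}{4050}\right)} 9 = \frac{4187}{\frac{3247}{4050}} \cdot 9 = 4187 \cdot \frac{4050}{3247} \cdot 9 = \frac{16957350}{3247} \cdot 9 = \frac{152616150}{3247}$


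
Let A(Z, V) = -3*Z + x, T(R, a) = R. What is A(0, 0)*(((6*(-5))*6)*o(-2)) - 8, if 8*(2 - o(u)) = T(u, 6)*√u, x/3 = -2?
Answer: 2152 + 270*I*√2 ≈ 2152.0 + 381.84*I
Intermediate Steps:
x = -6 (x = 3*(-2) = -6)
o(u) = 2 - u^(3/2)/8 (o(u) = 2 - u*√u/8 = 2 - u^(3/2)/8)
A(Z, V) = -6 - 3*Z (A(Z, V) = -3*Z - 6 = -6 - 3*Z)
A(0, 0)*(((6*(-5))*6)*o(-2)) - 8 = (-6 - 3*0)*(((6*(-5))*6)*(2 - (-1)*I*√2/4)) - 8 = (-6 + 0)*((-30*6)*(2 - (-1)*I*√2/4)) - 8 = -(-1080)*(2 + I*√2/4) - 8 = -6*(-360 - 45*I*√2) - 8 = (2160 + 270*I*√2) - 8 = 2152 + 270*I*√2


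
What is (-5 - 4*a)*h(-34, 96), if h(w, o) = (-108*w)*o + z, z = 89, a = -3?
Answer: 2468207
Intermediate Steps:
h(w, o) = 89 - 108*o*w (h(w, o) = (-108*w)*o + 89 = -108*o*w + 89 = 89 - 108*o*w)
(-5 - 4*a)*h(-34, 96) = (-5 - 4*(-3))*(89 - 108*96*(-34)) = (-5 + 12)*(89 + 352512) = 7*352601 = 2468207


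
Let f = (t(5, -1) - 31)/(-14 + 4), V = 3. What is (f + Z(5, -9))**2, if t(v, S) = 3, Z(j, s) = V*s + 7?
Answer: 7396/25 ≈ 295.84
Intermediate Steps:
Z(j, s) = 7 + 3*s (Z(j, s) = 3*s + 7 = 7 + 3*s)
f = 14/5 (f = (3 - 31)/(-14 + 4) = -28/(-10) = -28*(-1/10) = 14/5 ≈ 2.8000)
(f + Z(5, -9))**2 = (14/5 + (7 + 3*(-9)))**2 = (14/5 + (7 - 27))**2 = (14/5 - 20)**2 = (-86/5)**2 = 7396/25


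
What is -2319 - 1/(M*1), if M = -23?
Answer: -53336/23 ≈ -2319.0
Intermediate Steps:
-2319 - 1/(M*1) = -2319 - 1/((-23*1)) = -2319 - 1/(-23) = -2319 - 1*(-1/23) = -2319 + 1/23 = -53336/23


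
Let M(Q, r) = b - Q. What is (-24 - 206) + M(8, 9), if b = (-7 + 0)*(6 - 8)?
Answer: -224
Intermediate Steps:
b = 14 (b = -7*(-2) = 14)
M(Q, r) = 14 - Q
(-24 - 206) + M(8, 9) = (-24 - 206) + (14 - 1*8) = -230 + (14 - 8) = -230 + 6 = -224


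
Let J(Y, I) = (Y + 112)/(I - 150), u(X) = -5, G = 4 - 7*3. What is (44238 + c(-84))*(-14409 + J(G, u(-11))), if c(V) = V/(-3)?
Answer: -19773533668/31 ≈ -6.3786e+8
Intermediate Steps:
G = -17 (G = 4 - 21 = -17)
c(V) = -V/3 (c(V) = V*(-1/3) = -V/3)
J(Y, I) = (112 + Y)/(-150 + I)
(44238 + c(-84))*(-14409 + J(G, u(-11))) = (44238 - 1/3*(-84))*(-14409 + (112 - 17)/(-150 - 5)) = (44238 + 28)*(-14409 + 95/(-155)) = 44266*(-14409 - 1/155*95) = 44266*(-14409 - 19/31) = 44266*(-446698/31) = -19773533668/31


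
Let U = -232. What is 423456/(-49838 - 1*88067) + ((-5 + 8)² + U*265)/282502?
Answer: -128104325167/38958438310 ≈ -3.2882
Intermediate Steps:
423456/(-49838 - 1*88067) + ((-5 + 8)² + U*265)/282502 = 423456/(-49838 - 1*88067) + ((-5 + 8)² - 232*265)/282502 = 423456/(-49838 - 88067) + (3² - 61480)*(1/282502) = 423456/(-137905) + (9 - 61480)*(1/282502) = 423456*(-1/137905) - 61471*1/282502 = -423456/137905 - 61471/282502 = -128104325167/38958438310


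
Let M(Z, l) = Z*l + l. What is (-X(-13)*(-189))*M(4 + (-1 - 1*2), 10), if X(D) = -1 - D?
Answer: 45360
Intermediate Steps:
M(Z, l) = l + Z*l
(-X(-13)*(-189))*M(4 + (-1 - 1*2), 10) = (-(-1 - 1*(-13))*(-189))*(10*(1 + (4 + (-1 - 1*2)))) = (-(-1 + 13)*(-189))*(10*(1 + (4 + (-1 - 2)))) = (-1*12*(-189))*(10*(1 + (4 - 3))) = (-12*(-189))*(10*(1 + 1)) = 2268*(10*2) = 2268*20 = 45360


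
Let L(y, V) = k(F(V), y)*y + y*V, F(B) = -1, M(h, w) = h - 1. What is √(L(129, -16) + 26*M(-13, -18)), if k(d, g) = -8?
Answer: 2*I*√865 ≈ 58.822*I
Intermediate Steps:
M(h, w) = -1 + h
L(y, V) = -8*y + V*y (L(y, V) = -8*y + y*V = -8*y + V*y)
√(L(129, -16) + 26*M(-13, -18)) = √(129*(-8 - 16) + 26*(-1 - 13)) = √(129*(-24) + 26*(-14)) = √(-3096 - 364) = √(-3460) = 2*I*√865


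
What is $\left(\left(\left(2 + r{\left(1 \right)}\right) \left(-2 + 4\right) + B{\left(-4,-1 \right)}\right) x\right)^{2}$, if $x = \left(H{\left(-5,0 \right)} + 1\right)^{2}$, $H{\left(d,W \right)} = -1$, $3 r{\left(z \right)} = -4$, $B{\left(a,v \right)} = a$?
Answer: $0$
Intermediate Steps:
$r{\left(z \right)} = - \frac{4}{3}$ ($r{\left(z \right)} = \frac{1}{3} \left(-4\right) = - \frac{4}{3}$)
$x = 0$ ($x = \left(-1 + 1\right)^{2} = 0^{2} = 0$)
$\left(\left(\left(2 + r{\left(1 \right)}\right) \left(-2 + 4\right) + B{\left(-4,-1 \right)}\right) x\right)^{2} = \left(\left(\left(2 - \frac{4}{3}\right) \left(-2 + 4\right) - 4\right) 0\right)^{2} = \left(\left(\frac{2}{3} \cdot 2 - 4\right) 0\right)^{2} = \left(\left(\frac{4}{3} - 4\right) 0\right)^{2} = \left(\left(- \frac{8}{3}\right) 0\right)^{2} = 0^{2} = 0$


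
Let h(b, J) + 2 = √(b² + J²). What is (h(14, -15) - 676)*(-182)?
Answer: 123396 - 182*√421 ≈ 1.1966e+5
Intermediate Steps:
h(b, J) = -2 + √(J² + b²) (h(b, J) = -2 + √(b² + J²) = -2 + √(J² + b²))
(h(14, -15) - 676)*(-182) = ((-2 + √((-15)² + 14²)) - 676)*(-182) = ((-2 + √(225 + 196)) - 676)*(-182) = ((-2 + √421) - 676)*(-182) = (-678 + √421)*(-182) = 123396 - 182*√421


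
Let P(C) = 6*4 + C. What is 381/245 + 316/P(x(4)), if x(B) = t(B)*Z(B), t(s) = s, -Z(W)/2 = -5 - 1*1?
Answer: 26213/4410 ≈ 5.9440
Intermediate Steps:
Z(W) = 12 (Z(W) = -2*(-5 - 1*1) = -2*(-5 - 1) = -2*(-6) = 12)
x(B) = 12*B (x(B) = B*12 = 12*B)
P(C) = 24 + C
381/245 + 316/P(x(4)) = 381/245 + 316/(24 + 12*4) = 381*(1/245) + 316/(24 + 48) = 381/245 + 316/72 = 381/245 + 316*(1/72) = 381/245 + 79/18 = 26213/4410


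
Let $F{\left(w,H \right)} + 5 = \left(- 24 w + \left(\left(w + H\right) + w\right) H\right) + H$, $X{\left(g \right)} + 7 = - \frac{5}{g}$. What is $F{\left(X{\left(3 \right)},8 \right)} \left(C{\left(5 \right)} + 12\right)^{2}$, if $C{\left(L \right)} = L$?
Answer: $\frac{118201}{3} \approx 39400.0$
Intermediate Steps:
$X{\left(g \right)} = -7 - \frac{5}{g}$
$F{\left(w,H \right)} = -5 + H - 24 w + H \left(H + 2 w\right)$ ($F{\left(w,H \right)} = -5 + \left(\left(- 24 w + \left(\left(w + H\right) + w\right) H\right) + H\right) = -5 + \left(\left(- 24 w + \left(\left(H + w\right) + w\right) H\right) + H\right) = -5 + \left(\left(- 24 w + \left(H + 2 w\right) H\right) + H\right) = -5 + \left(\left(- 24 w + H \left(H + 2 w\right)\right) + H\right) = -5 + \left(H - 24 w + H \left(H + 2 w\right)\right) = -5 + H - 24 w + H \left(H + 2 w\right)$)
$F{\left(X{\left(3 \right)},8 \right)} \left(C{\left(5 \right)} + 12\right)^{2} = \left(-5 + 8 + 8^{2} - 24 \left(-7 - \frac{5}{3}\right) + 2 \cdot 8 \left(-7 - \frac{5}{3}\right)\right) \left(5 + 12\right)^{2} = \left(-5 + 8 + 64 - 24 \left(-7 - \frac{5}{3}\right) + 2 \cdot 8 \left(-7 - \frac{5}{3}\right)\right) 17^{2} = \left(-5 + 8 + 64 - 24 \left(-7 - \frac{5}{3}\right) + 2 \cdot 8 \left(-7 - \frac{5}{3}\right)\right) 289 = \left(-5 + 8 + 64 - -208 + 2 \cdot 8 \left(- \frac{26}{3}\right)\right) 289 = \left(-5 + 8 + 64 + 208 - \frac{416}{3}\right) 289 = \frac{409}{3} \cdot 289 = \frac{118201}{3}$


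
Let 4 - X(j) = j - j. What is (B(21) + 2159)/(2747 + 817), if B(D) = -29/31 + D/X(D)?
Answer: 89417/147312 ≈ 0.60699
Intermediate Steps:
X(j) = 4 (X(j) = 4 - (j - j) = 4 - 1*0 = 4 + 0 = 4)
B(D) = -29/31 + D/4
(B(21) + 2159)/(2747 + 817) = ((-29/31 + (1/4)*21) + 2159)/(2747 + 817) = ((-29/31 + 21/4) + 2159)/3564 = (535/124 + 2159)*(1/3564) = (268251/124)*(1/3564) = 89417/147312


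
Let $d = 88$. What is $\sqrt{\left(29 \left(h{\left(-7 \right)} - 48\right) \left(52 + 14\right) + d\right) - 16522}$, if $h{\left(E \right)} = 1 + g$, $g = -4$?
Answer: $72 i \sqrt{22} \approx 337.71 i$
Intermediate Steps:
$h{\left(E \right)} = -3$ ($h{\left(E \right)} = 1 - 4 = -3$)
$\sqrt{\left(29 \left(h{\left(-7 \right)} - 48\right) \left(52 + 14\right) + d\right) - 16522} = \sqrt{\left(29 \left(-3 - 48\right) \left(52 + 14\right) + 88\right) - 16522} = \sqrt{\left(29 \left(\left(-51\right) 66\right) + 88\right) - 16522} = \sqrt{\left(29 \left(-3366\right) + 88\right) - 16522} = \sqrt{\left(-97614 + 88\right) - 16522} = \sqrt{-97526 - 16522} = \sqrt{-114048} = 72 i \sqrt{22}$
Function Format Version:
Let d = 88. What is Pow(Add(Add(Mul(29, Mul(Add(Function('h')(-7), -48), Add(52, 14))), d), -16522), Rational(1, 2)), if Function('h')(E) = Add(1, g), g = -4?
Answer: Mul(72, I, Pow(22, Rational(1, 2))) ≈ Mul(337.71, I)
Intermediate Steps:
Function('h')(E) = -3 (Function('h')(E) = Add(1, -4) = -3)
Pow(Add(Add(Mul(29, Mul(Add(Function('h')(-7), -48), Add(52, 14))), d), -16522), Rational(1, 2)) = Pow(Add(Add(Mul(29, Mul(Add(-3, -48), Add(52, 14))), 88), -16522), Rational(1, 2)) = Pow(Add(Add(Mul(29, Mul(-51, 66)), 88), -16522), Rational(1, 2)) = Pow(Add(Add(Mul(29, -3366), 88), -16522), Rational(1, 2)) = Pow(Add(Add(-97614, 88), -16522), Rational(1, 2)) = Pow(Add(-97526, -16522), Rational(1, 2)) = Pow(-114048, Rational(1, 2)) = Mul(72, I, Pow(22, Rational(1, 2)))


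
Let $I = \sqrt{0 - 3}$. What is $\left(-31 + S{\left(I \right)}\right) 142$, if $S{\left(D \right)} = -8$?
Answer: $-5538$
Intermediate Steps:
$I = i \sqrt{3}$ ($I = \sqrt{-3} = i \sqrt{3} \approx 1.732 i$)
$\left(-31 + S{\left(I \right)}\right) 142 = \left(-31 - 8\right) 142 = \left(-39\right) 142 = -5538$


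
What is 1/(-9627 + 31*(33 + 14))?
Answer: -1/8170 ≈ -0.00012240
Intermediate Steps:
1/(-9627 + 31*(33 + 14)) = 1/(-9627 + 31*47) = 1/(-9627 + 1457) = 1/(-8170) = -1/8170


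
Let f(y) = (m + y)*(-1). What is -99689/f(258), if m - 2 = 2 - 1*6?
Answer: 99689/256 ≈ 389.41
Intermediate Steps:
m = -2 (m = 2 + (2 - 1*6) = 2 + (2 - 6) = 2 - 4 = -2)
f(y) = 2 - y (f(y) = (-2 + y)*(-1) = 2 - y)
-99689/f(258) = -99689/(2 - 1*258) = -99689/(2 - 258) = -99689/(-256) = -99689*(-1/256) = 99689/256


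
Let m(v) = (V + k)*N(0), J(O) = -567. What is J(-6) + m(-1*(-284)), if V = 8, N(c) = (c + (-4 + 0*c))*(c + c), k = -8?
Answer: -567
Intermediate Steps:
N(c) = 2*c*(-4 + c) (N(c) = (c + (-4 + 0))*(2*c) = (c - 4)*(2*c) = (-4 + c)*(2*c) = 2*c*(-4 + c))
m(v) = 0 (m(v) = (8 - 8)*(2*0*(-4 + 0)) = 0*(2*0*(-4)) = 0*0 = 0)
J(-6) + m(-1*(-284)) = -567 + 0 = -567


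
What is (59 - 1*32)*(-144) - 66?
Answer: -3954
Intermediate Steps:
(59 - 1*32)*(-144) - 66 = (59 - 32)*(-144) - 66 = 27*(-144) - 66 = -3888 - 66 = -3954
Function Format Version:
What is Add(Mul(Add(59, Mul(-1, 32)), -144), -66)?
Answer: -3954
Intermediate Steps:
Add(Mul(Add(59, Mul(-1, 32)), -144), -66) = Add(Mul(Add(59, -32), -144), -66) = Add(Mul(27, -144), -66) = Add(-3888, -66) = -3954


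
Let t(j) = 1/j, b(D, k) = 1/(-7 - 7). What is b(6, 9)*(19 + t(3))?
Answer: -29/21 ≈ -1.3810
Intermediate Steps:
b(D, k) = -1/14 (b(D, k) = 1/(-14) = -1/14)
b(6, 9)*(19 + t(3)) = -(19 + 1/3)/14 = -(19 + ⅓)/14 = -1/14*58/3 = -29/21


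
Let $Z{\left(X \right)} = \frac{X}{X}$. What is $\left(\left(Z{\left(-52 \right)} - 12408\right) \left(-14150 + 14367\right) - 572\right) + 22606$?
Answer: $-2670285$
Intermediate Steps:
$Z{\left(X \right)} = 1$
$\left(\left(Z{\left(-52 \right)} - 12408\right) \left(-14150 + 14367\right) - 572\right) + 22606 = \left(\left(1 - 12408\right) \left(-14150 + 14367\right) - 572\right) + 22606 = \left(\left(-12407\right) 217 - 572\right) + 22606 = \left(-2692319 - 572\right) + 22606 = -2692891 + 22606 = -2670285$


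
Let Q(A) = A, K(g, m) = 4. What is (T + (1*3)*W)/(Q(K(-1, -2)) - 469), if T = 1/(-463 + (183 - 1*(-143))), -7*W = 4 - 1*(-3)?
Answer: 412/63705 ≈ 0.0064673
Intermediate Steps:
W = -1 (W = -(4 - 1*(-3))/7 = -(4 + 3)/7 = -1/7*7 = -1)
T = -1/137 (T = 1/(-463 + (183 + 143)) = 1/(-463 + 326) = 1/(-137) = -1/137 ≈ -0.0072993)
(T + (1*3)*W)/(Q(K(-1, -2)) - 469) = (-1/137 + (1*3)*(-1))/(4 - 469) = (-1/137 + 3*(-1))/(-465) = (-1/137 - 3)*(-1/465) = -412/137*(-1/465) = 412/63705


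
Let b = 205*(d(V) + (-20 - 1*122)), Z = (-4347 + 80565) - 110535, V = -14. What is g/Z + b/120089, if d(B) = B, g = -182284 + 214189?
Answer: -13357445/11168277 ≈ -1.1960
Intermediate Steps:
g = 31905
Z = -34317 (Z = 76218 - 110535 = -34317)
b = -31980 (b = 205*(-14 + (-20 - 1*122)) = 205*(-14 + (-20 - 122)) = 205*(-14 - 142) = 205*(-156) = -31980)
g/Z + b/120089 = 31905/(-34317) - 31980/120089 = 31905*(-1/34317) - 31980*1/120089 = -3545/3813 - 780/2929 = -13357445/11168277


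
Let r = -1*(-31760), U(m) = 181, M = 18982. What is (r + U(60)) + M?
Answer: 50923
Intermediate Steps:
r = 31760
(r + U(60)) + M = (31760 + 181) + 18982 = 31941 + 18982 = 50923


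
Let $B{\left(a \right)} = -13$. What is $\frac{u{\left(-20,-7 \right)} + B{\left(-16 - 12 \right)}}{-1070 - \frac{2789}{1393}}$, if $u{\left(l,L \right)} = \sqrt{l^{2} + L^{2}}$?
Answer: $\frac{18109}{1493299} - \frac{1393 \sqrt{449}}{1493299} \approx -0.0076396$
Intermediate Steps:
$u{\left(l,L \right)} = \sqrt{L^{2} + l^{2}}$
$\frac{u{\left(-20,-7 \right)} + B{\left(-16 - 12 \right)}}{-1070 - \frac{2789}{1393}} = \frac{\sqrt{\left(-7\right)^{2} + \left(-20\right)^{2}} - 13}{-1070 - \frac{2789}{1393}} = \frac{\sqrt{49 + 400} - 13}{-1070 - \frac{2789}{1393}} = \frac{\sqrt{449} - 13}{-1070 - \frac{2789}{1393}} = \frac{-13 + \sqrt{449}}{- \frac{1493299}{1393}} = \left(-13 + \sqrt{449}\right) \left(- \frac{1393}{1493299}\right) = \frac{18109}{1493299} - \frac{1393 \sqrt{449}}{1493299}$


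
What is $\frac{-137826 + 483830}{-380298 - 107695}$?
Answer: $- \frac{346004}{487993} \approx -0.70903$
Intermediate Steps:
$\frac{-137826 + 483830}{-380298 - 107695} = \frac{346004}{-487993} = 346004 \left(- \frac{1}{487993}\right) = - \frac{346004}{487993}$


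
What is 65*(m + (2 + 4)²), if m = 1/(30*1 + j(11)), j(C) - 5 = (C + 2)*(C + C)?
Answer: 751205/321 ≈ 2340.2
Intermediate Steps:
j(C) = 5 + 2*C*(2 + C) (j(C) = 5 + (C + 2)*(C + C) = 5 + (2 + C)*(2*C) = 5 + 2*C*(2 + C))
m = 1/321 (m = 1/(30*1 + (5 + 2*11² + 4*11)) = 1/(30 + (5 + 2*121 + 44)) = 1/(30 + (5 + 242 + 44)) = 1/(30 + 291) = 1/321 ≈ 0.0031153)
65*(m + (2 + 4)²) = 65*(1/321 + (2 + 4)²) = 65*(1/321 + 6²) = 65*(1/321 + 36) = 65*(11557/321) = 751205/321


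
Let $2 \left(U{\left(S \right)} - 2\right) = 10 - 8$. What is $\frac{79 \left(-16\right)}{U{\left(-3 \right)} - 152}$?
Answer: $\frac{1264}{149} \approx 8.4832$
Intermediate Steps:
$U{\left(S \right)} = 3$ ($U{\left(S \right)} = 2 + \frac{10 - 8}{2} = 2 + \frac{1}{2} \cdot 2 = 2 + 1 = 3$)
$\frac{79 \left(-16\right)}{U{\left(-3 \right)} - 152} = \frac{79 \left(-16\right)}{3 - 152} = \frac{1}{-149} \left(-1264\right) = \left(- \frac{1}{149}\right) \left(-1264\right) = \frac{1264}{149}$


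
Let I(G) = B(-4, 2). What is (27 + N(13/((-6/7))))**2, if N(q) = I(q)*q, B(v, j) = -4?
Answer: 69169/9 ≈ 7685.4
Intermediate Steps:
I(G) = -4
N(q) = -4*q
(27 + N(13/((-6/7))))**2 = (27 - 52/((-6/7)))**2 = (27 - 52/((-6*1/7)))**2 = (27 - 52/(-6/7))**2 = (27 - 52*(-7)/6)**2 = (27 - 4*(-91/6))**2 = (27 + 182/3)**2 = (263/3)**2 = 69169/9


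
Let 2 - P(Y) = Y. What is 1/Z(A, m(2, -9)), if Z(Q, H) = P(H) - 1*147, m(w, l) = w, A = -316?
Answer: -1/147 ≈ -0.0068027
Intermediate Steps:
P(Y) = 2 - Y
Z(Q, H) = -145 - H (Z(Q, H) = (2 - H) - 1*147 = (2 - H) - 147 = -145 - H)
1/Z(A, m(2, -9)) = 1/(-145 - 1*2) = 1/(-145 - 2) = 1/(-147) = -1/147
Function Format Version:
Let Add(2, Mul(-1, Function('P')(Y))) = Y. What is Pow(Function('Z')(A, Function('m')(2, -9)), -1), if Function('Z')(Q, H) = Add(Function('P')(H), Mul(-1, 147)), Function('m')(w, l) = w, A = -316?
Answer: Rational(-1, 147) ≈ -0.0068027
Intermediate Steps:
Function('P')(Y) = Add(2, Mul(-1, Y))
Function('Z')(Q, H) = Add(-145, Mul(-1, H)) (Function('Z')(Q, H) = Add(Add(2, Mul(-1, H)), Mul(-1, 147)) = Add(Add(2, Mul(-1, H)), -147) = Add(-145, Mul(-1, H)))
Pow(Function('Z')(A, Function('m')(2, -9)), -1) = Pow(Add(-145, Mul(-1, 2)), -1) = Pow(Add(-145, -2), -1) = Pow(-147, -1) = Rational(-1, 147)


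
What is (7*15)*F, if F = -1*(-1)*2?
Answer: 210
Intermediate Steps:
F = 2 (F = 1*2 = 2)
(7*15)*F = (7*15)*2 = 105*2 = 210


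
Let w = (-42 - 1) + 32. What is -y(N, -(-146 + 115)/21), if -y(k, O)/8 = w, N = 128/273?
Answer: -88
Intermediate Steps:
N = 128/273 (N = 128*(1/273) = 128/273 ≈ 0.46886)
w = -11 (w = -43 + 32 = -11)
y(k, O) = 88 (y(k, O) = -8*(-11) = 88)
-y(N, -(-146 + 115)/21) = -1*88 = -88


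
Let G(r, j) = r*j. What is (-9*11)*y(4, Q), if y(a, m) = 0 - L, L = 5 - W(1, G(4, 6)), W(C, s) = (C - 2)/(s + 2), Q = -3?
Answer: 12969/26 ≈ 498.81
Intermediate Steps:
G(r, j) = j*r
W(C, s) = (-2 + C)/(2 + s)
L = 131/26 (L = 5 - (-2 + 1)/(2 + 6*4) = 5 - (-1)/(2 + 24) = 5 - (-1)/26 = 5 - 1*(-1/26) = 5 + 1/26 = 131/26 ≈ 5.0385)
y(a, m) = -131/26 (y(a, m) = 0 - 1*131/26 = 0 - 131/26 = -131/26)
(-9*11)*y(4, Q) = -9*11*(-131/26) = -99*(-131/26) = 12969/26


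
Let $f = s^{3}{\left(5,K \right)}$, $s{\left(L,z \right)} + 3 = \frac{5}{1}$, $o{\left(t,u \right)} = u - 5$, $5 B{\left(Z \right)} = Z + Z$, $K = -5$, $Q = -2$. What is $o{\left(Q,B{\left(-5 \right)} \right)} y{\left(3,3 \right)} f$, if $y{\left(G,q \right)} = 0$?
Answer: $0$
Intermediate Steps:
$B{\left(Z \right)} = \frac{2 Z}{5}$ ($B{\left(Z \right)} = \frac{Z + Z}{5} = \frac{2 Z}{5}$)
$o{\left(t,u \right)} = -5 + u$
$s{\left(L,z \right)} = 2$ ($s{\left(L,z \right)} = -3 + \frac{5}{1} = -3 + 5 \cdot 1 = -3 + 5 = 2$)
$f = 8$ ($f = 2^{3} = 8$)
$o{\left(Q,B{\left(-5 \right)} \right)} y{\left(3,3 \right)} f = \left(-5 + \frac{2}{5} \left(-5\right)\right) 0 \cdot 8 = \left(-5 - 2\right) 0 \cdot 8 = \left(-7\right) 0 \cdot 8 = 0 \cdot 8 = 0$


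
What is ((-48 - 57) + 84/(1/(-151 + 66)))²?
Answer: 52490025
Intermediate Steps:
((-48 - 57) + 84/(1/(-151 + 66)))² = (-105 + 84/(1/(-85)))² = (-105 + 84/(-1/85))² = (-105 + 84*(-85))² = (-105 - 7140)² = (-7245)² = 52490025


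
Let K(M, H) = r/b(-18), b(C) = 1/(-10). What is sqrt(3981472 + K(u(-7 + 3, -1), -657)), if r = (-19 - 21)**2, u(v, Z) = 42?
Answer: 84*sqrt(562) ≈ 1991.3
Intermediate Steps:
b(C) = -1/10
r = 1600 (r = (-40)**2 = 1600)
K(M, H) = -16000 (K(M, H) = 1600/(-1/10) = 1600*(-10) = -16000)
sqrt(3981472 + K(u(-7 + 3, -1), -657)) = sqrt(3981472 - 16000) = sqrt(3965472) = 84*sqrt(562)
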